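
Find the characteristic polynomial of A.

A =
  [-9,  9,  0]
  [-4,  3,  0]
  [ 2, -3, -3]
x^3 + 9*x^2 + 27*x + 27

Expanding det(x·I − A) (e.g. by cofactor expansion or by noting that A is similar to its Jordan form J, which has the same characteristic polynomial as A) gives
  χ_A(x) = x^3 + 9*x^2 + 27*x + 27
which factors as (x + 3)^3. The eigenvalues (with algebraic multiplicities) are λ = -3 with multiplicity 3.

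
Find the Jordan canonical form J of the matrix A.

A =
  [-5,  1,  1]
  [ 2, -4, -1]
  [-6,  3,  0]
J_2(-3) ⊕ J_1(-3)

The characteristic polynomial is
  det(x·I − A) = x^3 + 9*x^2 + 27*x + 27 = (x + 3)^3

Eigenvalues and multiplicities (the geometric multiplicity of λ is n − rank(A − λI), which equals the number of Jordan blocks for λ):
  λ = -3: algebraic multiplicity = 3, geometric multiplicity = 2

Determining the block sizes for each eigenvalue:
  λ = -3: 2 blocks summing to 3 forces exactly one block of size 2 and the rest size 1 → block sizes [2, 1]

Assembling the blocks gives a Jordan form
J =
  [-3,  1,  0]
  [ 0, -3,  0]
  [ 0,  0, -3]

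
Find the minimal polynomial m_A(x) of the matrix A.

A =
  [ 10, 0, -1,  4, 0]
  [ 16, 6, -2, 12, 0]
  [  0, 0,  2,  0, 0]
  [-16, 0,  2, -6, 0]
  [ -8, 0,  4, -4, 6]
x^3 - 10*x^2 + 28*x - 24

The characteristic polynomial is χ_A(x) = (x - 6)^2*(x - 2)^3, so the eigenvalues are known. The minimal polynomial is
  m_A(x) = Π_λ (x − λ)^{k_λ}
where k_λ is the size of the *largest* Jordan block for λ (equivalently, the smallest k with (A − λI)^k v = 0 for every generalised eigenvector v of λ).

  λ = 2: largest Jordan block has size 2, contributing (x − 2)^2
  λ = 6: largest Jordan block has size 1, contributing (x − 6)

So m_A(x) = (x - 6)*(x - 2)^2 = x^3 - 10*x^2 + 28*x - 24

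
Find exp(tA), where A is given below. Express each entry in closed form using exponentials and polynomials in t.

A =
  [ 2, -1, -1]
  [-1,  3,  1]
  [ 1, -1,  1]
e^{tA} =
  [exp(2*t), -t*exp(2*t), -t*exp(2*t)]
  [-t*exp(2*t), t^2*exp(2*t)/2 + t*exp(2*t) + exp(2*t), t^2*exp(2*t)/2 + t*exp(2*t)]
  [t*exp(2*t), -t^2*exp(2*t)/2 - t*exp(2*t), -t^2*exp(2*t)/2 - t*exp(2*t) + exp(2*t)]

Strategy: write A = P · J · P⁻¹ where J is a Jordan canonical form, so e^{tA} = P · e^{tJ} · P⁻¹, and e^{tJ} can be computed block-by-block.

A has Jordan form
J =
  [2, 1, 0]
  [0, 2, 1]
  [0, 0, 2]
(up to reordering of blocks).

Per-block formulas:
  For a 3×3 Jordan block J_3(2): exp(t · J_3(2)) = e^(2t)·(I + t·N + (t^2/2)·N^2), where N is the 3×3 nilpotent shift.

After assembling e^{tJ} and conjugating by P, we get:

e^{tA} =
  [exp(2*t), -t*exp(2*t), -t*exp(2*t)]
  [-t*exp(2*t), t^2*exp(2*t)/2 + t*exp(2*t) + exp(2*t), t^2*exp(2*t)/2 + t*exp(2*t)]
  [t*exp(2*t), -t^2*exp(2*t)/2 - t*exp(2*t), -t^2*exp(2*t)/2 - t*exp(2*t) + exp(2*t)]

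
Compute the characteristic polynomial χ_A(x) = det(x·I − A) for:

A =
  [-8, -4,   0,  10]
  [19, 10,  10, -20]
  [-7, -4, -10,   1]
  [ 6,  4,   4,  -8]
x^4 + 16*x^3 + 96*x^2 + 256*x + 256

Expanding det(x·I − A) (e.g. by cofactor expansion or by noting that A is similar to its Jordan form J, which has the same characteristic polynomial as A) gives
  χ_A(x) = x^4 + 16*x^3 + 96*x^2 + 256*x + 256
which factors as (x + 4)^4. The eigenvalues (with algebraic multiplicities) are λ = -4 with multiplicity 4.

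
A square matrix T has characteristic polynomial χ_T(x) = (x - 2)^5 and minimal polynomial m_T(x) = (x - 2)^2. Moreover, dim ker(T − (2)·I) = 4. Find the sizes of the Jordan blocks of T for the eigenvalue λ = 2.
Block sizes for λ = 2: [2, 1, 1, 1]

Step 1 — from the characteristic polynomial, algebraic multiplicity of λ = 2 is 5. From dim ker(T − (2)·I) = 4, there are exactly 4 Jordan blocks for λ = 2.
Step 2 — from the minimal polynomial, the factor (x − 2)^2 tells us the largest block for λ = 2 has size 2.
Step 3 — with total size 5, 4 blocks, and largest block 2, the block sizes (in nonincreasing order) are [2, 1, 1, 1].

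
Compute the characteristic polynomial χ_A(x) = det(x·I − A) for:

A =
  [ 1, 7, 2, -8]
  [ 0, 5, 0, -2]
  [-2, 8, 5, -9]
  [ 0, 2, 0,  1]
x^4 - 12*x^3 + 54*x^2 - 108*x + 81

Expanding det(x·I − A) (e.g. by cofactor expansion or by noting that A is similar to its Jordan form J, which has the same characteristic polynomial as A) gives
  χ_A(x) = x^4 - 12*x^3 + 54*x^2 - 108*x + 81
which factors as (x - 3)^4. The eigenvalues (with algebraic multiplicities) are λ = 3 with multiplicity 4.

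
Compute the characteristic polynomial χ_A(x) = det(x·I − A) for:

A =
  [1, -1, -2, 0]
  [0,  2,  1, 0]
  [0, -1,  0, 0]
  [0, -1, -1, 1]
x^4 - 4*x^3 + 6*x^2 - 4*x + 1

Expanding det(x·I − A) (e.g. by cofactor expansion or by noting that A is similar to its Jordan form J, which has the same characteristic polynomial as A) gives
  χ_A(x) = x^4 - 4*x^3 + 6*x^2 - 4*x + 1
which factors as (x - 1)^4. The eigenvalues (with algebraic multiplicities) are λ = 1 with multiplicity 4.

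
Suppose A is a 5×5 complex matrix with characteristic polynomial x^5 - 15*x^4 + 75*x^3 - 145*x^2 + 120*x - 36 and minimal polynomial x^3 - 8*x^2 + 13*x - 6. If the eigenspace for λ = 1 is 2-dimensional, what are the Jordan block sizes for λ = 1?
Block sizes for λ = 1: [2, 1]

Step 1 — from the characteristic polynomial, algebraic multiplicity of λ = 1 is 3. From dim ker(A − (1)·I) = 2, there are exactly 2 Jordan blocks for λ = 1.
Step 2 — from the minimal polynomial, the factor (x − 1)^2 tells us the largest block for λ = 1 has size 2.
Step 3 — with total size 3, 2 blocks, and largest block 2, the block sizes (in nonincreasing order) are [2, 1].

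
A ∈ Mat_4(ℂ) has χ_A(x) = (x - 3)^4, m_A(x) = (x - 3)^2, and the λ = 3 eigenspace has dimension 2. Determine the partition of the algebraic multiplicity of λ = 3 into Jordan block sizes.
Block sizes for λ = 3: [2, 2]

Step 1 — from the characteristic polynomial, algebraic multiplicity of λ = 3 is 4. From dim ker(A − (3)·I) = 2, there are exactly 2 Jordan blocks for λ = 3.
Step 2 — from the minimal polynomial, the factor (x − 3)^2 tells us the largest block for λ = 3 has size 2.
Step 3 — with total size 4, 2 blocks, and largest block 2, the block sizes (in nonincreasing order) are [2, 2].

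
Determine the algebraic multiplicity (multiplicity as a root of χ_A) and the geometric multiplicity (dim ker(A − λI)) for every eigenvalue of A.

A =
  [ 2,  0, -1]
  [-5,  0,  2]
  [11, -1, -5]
λ = -1: alg = 3, geom = 1

Step 1 — factor the characteristic polynomial to read off the algebraic multiplicities:
  χ_A(x) = (x + 1)^3

Step 2 — compute geometric multiplicities via the rank-nullity identity g(λ) = n − rank(A − λI):
  rank(A − (-1)·I) = 2, so dim ker(A − (-1)·I) = n − 2 = 1

Summary:
  λ = -1: algebraic multiplicity = 3, geometric multiplicity = 1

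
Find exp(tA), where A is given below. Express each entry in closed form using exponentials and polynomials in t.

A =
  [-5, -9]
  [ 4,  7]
e^{tA} =
  [-6*t*exp(t) + exp(t), -9*t*exp(t)]
  [4*t*exp(t), 6*t*exp(t) + exp(t)]

Strategy: write A = P · J · P⁻¹ where J is a Jordan canonical form, so e^{tA} = P · e^{tJ} · P⁻¹, and e^{tJ} can be computed block-by-block.

A has Jordan form
J =
  [1, 1]
  [0, 1]
(up to reordering of blocks).

Per-block formulas:
  For a 2×2 Jordan block J_2(1): exp(t · J_2(1)) = e^(1t)·(I + t·N), where N is the 2×2 nilpotent shift.

After assembling e^{tJ} and conjugating by P, we get:

e^{tA} =
  [-6*t*exp(t) + exp(t), -9*t*exp(t)]
  [4*t*exp(t), 6*t*exp(t) + exp(t)]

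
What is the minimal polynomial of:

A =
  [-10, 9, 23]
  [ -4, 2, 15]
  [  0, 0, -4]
x^3 + 12*x^2 + 48*x + 64

The characteristic polynomial is χ_A(x) = (x + 4)^3, so the eigenvalues are known. The minimal polynomial is
  m_A(x) = Π_λ (x − λ)^{k_λ}
where k_λ is the size of the *largest* Jordan block for λ (equivalently, the smallest k with (A − λI)^k v = 0 for every generalised eigenvector v of λ).

  λ = -4: largest Jordan block has size 3, contributing (x + 4)^3

So m_A(x) = (x + 4)^3 = x^3 + 12*x^2 + 48*x + 64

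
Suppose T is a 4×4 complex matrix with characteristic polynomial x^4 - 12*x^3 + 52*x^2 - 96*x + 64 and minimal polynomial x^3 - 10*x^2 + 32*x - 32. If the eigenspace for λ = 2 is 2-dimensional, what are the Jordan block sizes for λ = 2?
Block sizes for λ = 2: [1, 1]

Step 1 — from the characteristic polynomial, algebraic multiplicity of λ = 2 is 2. From dim ker(T − (2)·I) = 2, there are exactly 2 Jordan blocks for λ = 2.
Step 2 — from the minimal polynomial, the factor (x − 2) tells us the largest block for λ = 2 has size 1.
Step 3 — with total size 2, 2 blocks, and largest block 1, the block sizes (in nonincreasing order) are [1, 1].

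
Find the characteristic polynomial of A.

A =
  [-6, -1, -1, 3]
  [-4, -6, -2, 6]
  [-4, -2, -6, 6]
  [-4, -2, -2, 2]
x^4 + 16*x^3 + 96*x^2 + 256*x + 256

Expanding det(x·I − A) (e.g. by cofactor expansion or by noting that A is similar to its Jordan form J, which has the same characteristic polynomial as A) gives
  χ_A(x) = x^4 + 16*x^3 + 96*x^2 + 256*x + 256
which factors as (x + 4)^4. The eigenvalues (with algebraic multiplicities) are λ = -4 with multiplicity 4.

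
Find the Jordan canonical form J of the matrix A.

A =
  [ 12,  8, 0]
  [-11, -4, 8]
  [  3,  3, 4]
J_3(4)

The characteristic polynomial is
  det(x·I − A) = x^3 - 12*x^2 + 48*x - 64 = (x - 4)^3

Eigenvalues and multiplicities (the geometric multiplicity of λ is n − rank(A − λI), which equals the number of Jordan blocks for λ):
  λ = 4: algebraic multiplicity = 3, geometric multiplicity = 1

Determining the block sizes for each eigenvalue:
  λ = 4: one block (gm = 1), so the single block has size am = 3 → block sizes [3]

Assembling the blocks gives a Jordan form
J =
  [4, 1, 0]
  [0, 4, 1]
  [0, 0, 4]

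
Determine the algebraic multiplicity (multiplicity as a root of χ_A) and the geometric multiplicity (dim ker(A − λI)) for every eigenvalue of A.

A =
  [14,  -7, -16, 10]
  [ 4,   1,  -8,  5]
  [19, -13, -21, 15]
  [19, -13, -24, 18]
λ = 3: alg = 4, geom = 2

Step 1 — factor the characteristic polynomial to read off the algebraic multiplicities:
  χ_A(x) = (x - 3)^4

Step 2 — compute geometric multiplicities via the rank-nullity identity g(λ) = n − rank(A − λI):
  rank(A − (3)·I) = 2, so dim ker(A − (3)·I) = n − 2 = 2

Summary:
  λ = 3: algebraic multiplicity = 4, geometric multiplicity = 2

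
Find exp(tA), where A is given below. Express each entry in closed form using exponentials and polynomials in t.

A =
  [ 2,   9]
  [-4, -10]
e^{tA} =
  [6*t*exp(-4*t) + exp(-4*t), 9*t*exp(-4*t)]
  [-4*t*exp(-4*t), -6*t*exp(-4*t) + exp(-4*t)]

Strategy: write A = P · J · P⁻¹ where J is a Jordan canonical form, so e^{tA} = P · e^{tJ} · P⁻¹, and e^{tJ} can be computed block-by-block.

A has Jordan form
J =
  [-4,  1]
  [ 0, -4]
(up to reordering of blocks).

Per-block formulas:
  For a 2×2 Jordan block J_2(-4): exp(t · J_2(-4)) = e^(-4t)·(I + t·N), where N is the 2×2 nilpotent shift.

After assembling e^{tJ} and conjugating by P, we get:

e^{tA} =
  [6*t*exp(-4*t) + exp(-4*t), 9*t*exp(-4*t)]
  [-4*t*exp(-4*t), -6*t*exp(-4*t) + exp(-4*t)]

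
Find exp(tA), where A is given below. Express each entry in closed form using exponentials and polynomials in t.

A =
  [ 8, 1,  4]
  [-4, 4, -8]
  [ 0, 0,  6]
e^{tA} =
  [2*t*exp(6*t) + exp(6*t), t*exp(6*t), 4*t*exp(6*t)]
  [-4*t*exp(6*t), -2*t*exp(6*t) + exp(6*t), -8*t*exp(6*t)]
  [0, 0, exp(6*t)]

Strategy: write A = P · J · P⁻¹ where J is a Jordan canonical form, so e^{tA} = P · e^{tJ} · P⁻¹, and e^{tJ} can be computed block-by-block.

A has Jordan form
J =
  [6, 1, 0]
  [0, 6, 0]
  [0, 0, 6]
(up to reordering of blocks).

Per-block formulas:
  For a 1×1 block at λ = 6: exp(t · [6]) = [e^(6t)].
  For a 2×2 Jordan block J_2(6): exp(t · J_2(6)) = e^(6t)·(I + t·N), where N is the 2×2 nilpotent shift.

After assembling e^{tJ} and conjugating by P, we get:

e^{tA} =
  [2*t*exp(6*t) + exp(6*t), t*exp(6*t), 4*t*exp(6*t)]
  [-4*t*exp(6*t), -2*t*exp(6*t) + exp(6*t), -8*t*exp(6*t)]
  [0, 0, exp(6*t)]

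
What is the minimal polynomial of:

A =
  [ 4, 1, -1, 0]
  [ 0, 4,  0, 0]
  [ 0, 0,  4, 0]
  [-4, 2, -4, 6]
x^3 - 14*x^2 + 64*x - 96

The characteristic polynomial is χ_A(x) = (x - 6)*(x - 4)^3, so the eigenvalues are known. The minimal polynomial is
  m_A(x) = Π_λ (x − λ)^{k_λ}
where k_λ is the size of the *largest* Jordan block for λ (equivalently, the smallest k with (A − λI)^k v = 0 for every generalised eigenvector v of λ).

  λ = 4: largest Jordan block has size 2, contributing (x − 4)^2
  λ = 6: largest Jordan block has size 1, contributing (x − 6)

So m_A(x) = (x - 6)*(x - 4)^2 = x^3 - 14*x^2 + 64*x - 96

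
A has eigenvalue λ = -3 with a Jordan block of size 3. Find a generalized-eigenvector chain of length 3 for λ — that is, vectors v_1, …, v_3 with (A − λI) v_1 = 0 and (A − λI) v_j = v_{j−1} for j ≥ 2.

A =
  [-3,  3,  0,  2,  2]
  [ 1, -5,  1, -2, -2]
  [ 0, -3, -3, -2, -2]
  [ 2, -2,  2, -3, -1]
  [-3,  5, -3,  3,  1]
A Jordan chain for λ = -3 of length 3:
v_1 = (2, 0, -2, 0, 0)ᵀ
v_2 = (1, 2, -1, 2, -4)ᵀ
v_3 = (2, 1, 0, -1, 0)ᵀ

Let N = A − (-3)·I. We want v_3 with N^3 v_3 = 0 but N^2 v_3 ≠ 0; then v_{j-1} := N · v_j for j = 3, …, 2.

Pick v_3 = (2, 1, 0, -1, 0)ᵀ.
Then v_2 = N · v_3 = (1, 2, -1, 2, -4)ᵀ.
Then v_1 = N · v_2 = (2, 0, -2, 0, 0)ᵀ.

Sanity check: (A − (-3)·I) v_1 = (0, 0, 0, 0, 0)ᵀ = 0. ✓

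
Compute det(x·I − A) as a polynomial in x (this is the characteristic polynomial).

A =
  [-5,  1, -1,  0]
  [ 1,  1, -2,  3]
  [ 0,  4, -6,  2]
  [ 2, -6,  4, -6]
x^4 + 16*x^3 + 96*x^2 + 256*x + 256

Expanding det(x·I − A) (e.g. by cofactor expansion or by noting that A is similar to its Jordan form J, which has the same characteristic polynomial as A) gives
  χ_A(x) = x^4 + 16*x^3 + 96*x^2 + 256*x + 256
which factors as (x + 4)^4. The eigenvalues (with algebraic multiplicities) are λ = -4 with multiplicity 4.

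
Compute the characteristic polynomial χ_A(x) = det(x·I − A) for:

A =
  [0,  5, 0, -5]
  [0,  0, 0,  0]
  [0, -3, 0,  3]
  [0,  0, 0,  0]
x^4

Expanding det(x·I − A) (e.g. by cofactor expansion or by noting that A is similar to its Jordan form J, which has the same characteristic polynomial as A) gives
  χ_A(x) = x^4
which factors as x^4. The eigenvalues (with algebraic multiplicities) are λ = 0 with multiplicity 4.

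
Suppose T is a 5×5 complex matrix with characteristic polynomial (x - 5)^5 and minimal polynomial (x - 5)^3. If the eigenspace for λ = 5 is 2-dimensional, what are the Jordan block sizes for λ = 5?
Block sizes for λ = 5: [3, 2]

Step 1 — from the characteristic polynomial, algebraic multiplicity of λ = 5 is 5. From dim ker(T − (5)·I) = 2, there are exactly 2 Jordan blocks for λ = 5.
Step 2 — from the minimal polynomial, the factor (x − 5)^3 tells us the largest block for λ = 5 has size 3.
Step 3 — with total size 5, 2 blocks, and largest block 3, the block sizes (in nonincreasing order) are [3, 2].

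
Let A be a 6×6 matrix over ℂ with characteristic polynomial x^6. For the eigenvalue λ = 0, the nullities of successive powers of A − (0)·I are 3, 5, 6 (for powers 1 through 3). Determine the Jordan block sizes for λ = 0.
Block sizes for λ = 0: [3, 2, 1]

From the dimensions of kernels of powers, the number of Jordan blocks of size at least j is d_j − d_{j−1} where d_j = dim ker(N^j) (with d_0 = 0). Computing the differences gives [3, 2, 1].
The number of blocks of size exactly k is (#blocks of size ≥ k) − (#blocks of size ≥ k + 1), so the partition is: 1 block(s) of size 1, 1 block(s) of size 2, 1 block(s) of size 3.
In nonincreasing order the block sizes are [3, 2, 1].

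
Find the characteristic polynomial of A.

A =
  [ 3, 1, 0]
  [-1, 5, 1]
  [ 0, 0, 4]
x^3 - 12*x^2 + 48*x - 64

Expanding det(x·I − A) (e.g. by cofactor expansion or by noting that A is similar to its Jordan form J, which has the same characteristic polynomial as A) gives
  χ_A(x) = x^3 - 12*x^2 + 48*x - 64
which factors as (x - 4)^3. The eigenvalues (with algebraic multiplicities) are λ = 4 with multiplicity 3.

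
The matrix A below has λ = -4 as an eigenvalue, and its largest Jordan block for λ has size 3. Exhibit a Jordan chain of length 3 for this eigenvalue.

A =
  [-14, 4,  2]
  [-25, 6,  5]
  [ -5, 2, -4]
A Jordan chain for λ = -4 of length 3:
v_1 = (-10, -25, 0)ᵀ
v_2 = (-10, -25, -5)ᵀ
v_3 = (1, 0, 0)ᵀ

Let N = A − (-4)·I. We want v_3 with N^3 v_3 = 0 but N^2 v_3 ≠ 0; then v_{j-1} := N · v_j for j = 3, …, 2.

Pick v_3 = (1, 0, 0)ᵀ.
Then v_2 = N · v_3 = (-10, -25, -5)ᵀ.
Then v_1 = N · v_2 = (-10, -25, 0)ᵀ.

Sanity check: (A − (-4)·I) v_1 = (0, 0, 0)ᵀ = 0. ✓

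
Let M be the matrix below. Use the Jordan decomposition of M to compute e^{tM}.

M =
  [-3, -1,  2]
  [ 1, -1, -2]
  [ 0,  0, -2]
e^{tM} =
  [-t*exp(-2*t) + exp(-2*t), -t*exp(-2*t), 2*t*exp(-2*t)]
  [t*exp(-2*t), t*exp(-2*t) + exp(-2*t), -2*t*exp(-2*t)]
  [0, 0, exp(-2*t)]

Strategy: write M = P · J · P⁻¹ where J is a Jordan canonical form, so e^{tM} = P · e^{tJ} · P⁻¹, and e^{tJ} can be computed block-by-block.

M has Jordan form
J =
  [-2,  1,  0]
  [ 0, -2,  0]
  [ 0,  0, -2]
(up to reordering of blocks).

Per-block formulas:
  For a 1×1 block at λ = -2: exp(t · [-2]) = [e^(-2t)].
  For a 2×2 Jordan block J_2(-2): exp(t · J_2(-2)) = e^(-2t)·(I + t·N), where N is the 2×2 nilpotent shift.

After assembling e^{tJ} and conjugating by P, we get:

e^{tM} =
  [-t*exp(-2*t) + exp(-2*t), -t*exp(-2*t), 2*t*exp(-2*t)]
  [t*exp(-2*t), t*exp(-2*t) + exp(-2*t), -2*t*exp(-2*t)]
  [0, 0, exp(-2*t)]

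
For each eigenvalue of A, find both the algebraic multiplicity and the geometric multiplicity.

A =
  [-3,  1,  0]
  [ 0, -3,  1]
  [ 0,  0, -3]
λ = -3: alg = 3, geom = 1

Step 1 — factor the characteristic polynomial to read off the algebraic multiplicities:
  χ_A(x) = (x + 3)^3

Step 2 — compute geometric multiplicities via the rank-nullity identity g(λ) = n − rank(A − λI):
  rank(A − (-3)·I) = 2, so dim ker(A − (-3)·I) = n − 2 = 1

Summary:
  λ = -3: algebraic multiplicity = 3, geometric multiplicity = 1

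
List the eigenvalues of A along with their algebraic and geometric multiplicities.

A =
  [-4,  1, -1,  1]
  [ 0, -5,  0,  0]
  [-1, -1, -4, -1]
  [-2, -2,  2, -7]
λ = -5: alg = 4, geom = 3

Step 1 — factor the characteristic polynomial to read off the algebraic multiplicities:
  χ_A(x) = (x + 5)^4

Step 2 — compute geometric multiplicities via the rank-nullity identity g(λ) = n − rank(A − λI):
  rank(A − (-5)·I) = 1, so dim ker(A − (-5)·I) = n − 1 = 3

Summary:
  λ = -5: algebraic multiplicity = 4, geometric multiplicity = 3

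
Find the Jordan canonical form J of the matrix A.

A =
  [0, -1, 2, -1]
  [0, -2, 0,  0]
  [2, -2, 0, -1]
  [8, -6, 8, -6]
J_2(-2) ⊕ J_2(-2)

The characteristic polynomial is
  det(x·I − A) = x^4 + 8*x^3 + 24*x^2 + 32*x + 16 = (x + 2)^4

Eigenvalues and multiplicities (the geometric multiplicity of λ is n − rank(A − λI), which equals the number of Jordan blocks for λ):
  λ = -2: algebraic multiplicity = 4, geometric multiplicity = 2

Determining the block sizes for each eigenvalue:
  λ = -2: with am = 4 and gm = 2, the partition is not yet determined (e.g. several partitions of 4 into 2 parts exist). Let N = A − (-2)·I. Computing rank(N^1) = 2, rank(N^2) = 0; the number of blocks of size ≥ j is rank(N^{j−1}) − rank(N^j), giving [2, 2]. So we have 2 block(s) of size 2 → block sizes [2, 2]

Assembling the blocks gives a Jordan form
J =
  [-2,  1,  0,  0]
  [ 0, -2,  0,  0]
  [ 0,  0, -2,  1]
  [ 0,  0,  0, -2]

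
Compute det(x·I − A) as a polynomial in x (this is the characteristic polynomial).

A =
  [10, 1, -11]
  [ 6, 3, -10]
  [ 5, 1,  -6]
x^3 - 7*x^2 + 11*x - 5

Expanding det(x·I − A) (e.g. by cofactor expansion or by noting that A is similar to its Jordan form J, which has the same characteristic polynomial as A) gives
  χ_A(x) = x^3 - 7*x^2 + 11*x - 5
which factors as (x - 5)*(x - 1)^2. The eigenvalues (with algebraic multiplicities) are λ = 1 with multiplicity 2, λ = 5 with multiplicity 1.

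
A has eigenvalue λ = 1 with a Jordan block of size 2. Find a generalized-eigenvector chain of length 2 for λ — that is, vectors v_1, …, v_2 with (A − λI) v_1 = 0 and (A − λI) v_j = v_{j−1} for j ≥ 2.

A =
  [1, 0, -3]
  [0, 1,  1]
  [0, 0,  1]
A Jordan chain for λ = 1 of length 2:
v_1 = (-3, 1, 0)ᵀ
v_2 = (0, 0, 1)ᵀ

Let N = A − (1)·I. We want v_2 with N^2 v_2 = 0 but N^1 v_2 ≠ 0; then v_{j-1} := N · v_j for j = 2, …, 2.

Pick v_2 = (0, 0, 1)ᵀ.
Then v_1 = N · v_2 = (-3, 1, 0)ᵀ.

Sanity check: (A − (1)·I) v_1 = (0, 0, 0)ᵀ = 0. ✓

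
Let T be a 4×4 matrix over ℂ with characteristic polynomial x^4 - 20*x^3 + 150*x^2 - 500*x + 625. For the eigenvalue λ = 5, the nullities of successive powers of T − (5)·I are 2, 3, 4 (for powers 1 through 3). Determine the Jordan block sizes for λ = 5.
Block sizes for λ = 5: [3, 1]

From the dimensions of kernels of powers, the number of Jordan blocks of size at least j is d_j − d_{j−1} where d_j = dim ker(N^j) (with d_0 = 0). Computing the differences gives [2, 1, 1].
The number of blocks of size exactly k is (#blocks of size ≥ k) − (#blocks of size ≥ k + 1), so the partition is: 1 block(s) of size 1, 1 block(s) of size 3.
In nonincreasing order the block sizes are [3, 1].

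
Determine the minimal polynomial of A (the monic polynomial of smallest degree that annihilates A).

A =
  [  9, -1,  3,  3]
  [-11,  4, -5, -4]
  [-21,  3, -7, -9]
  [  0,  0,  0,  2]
x^3 - 6*x^2 + 12*x - 8

The characteristic polynomial is χ_A(x) = (x - 2)^4, so the eigenvalues are known. The minimal polynomial is
  m_A(x) = Π_λ (x − λ)^{k_λ}
where k_λ is the size of the *largest* Jordan block for λ (equivalently, the smallest k with (A − λI)^k v = 0 for every generalised eigenvector v of λ).

  λ = 2: largest Jordan block has size 3, contributing (x − 2)^3

So m_A(x) = (x - 2)^3 = x^3 - 6*x^2 + 12*x - 8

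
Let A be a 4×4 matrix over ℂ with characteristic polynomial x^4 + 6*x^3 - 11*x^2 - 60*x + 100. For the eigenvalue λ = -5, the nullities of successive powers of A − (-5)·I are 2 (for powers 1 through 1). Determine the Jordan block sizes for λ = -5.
Block sizes for λ = -5: [1, 1]

From the dimensions of kernels of powers, the number of Jordan blocks of size at least j is d_j − d_{j−1} where d_j = dim ker(N^j) (with d_0 = 0). Computing the differences gives [2].
The number of blocks of size exactly k is (#blocks of size ≥ k) − (#blocks of size ≥ k + 1), so the partition is: 2 block(s) of size 1.
In nonincreasing order the block sizes are [1, 1].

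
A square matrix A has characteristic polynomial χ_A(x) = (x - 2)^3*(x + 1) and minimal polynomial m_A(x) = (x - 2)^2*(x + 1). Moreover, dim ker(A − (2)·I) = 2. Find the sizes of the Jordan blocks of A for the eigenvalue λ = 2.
Block sizes for λ = 2: [2, 1]

Step 1 — from the characteristic polynomial, algebraic multiplicity of λ = 2 is 3. From dim ker(A − (2)·I) = 2, there are exactly 2 Jordan blocks for λ = 2.
Step 2 — from the minimal polynomial, the factor (x − 2)^2 tells us the largest block for λ = 2 has size 2.
Step 3 — with total size 3, 2 blocks, and largest block 2, the block sizes (in nonincreasing order) are [2, 1].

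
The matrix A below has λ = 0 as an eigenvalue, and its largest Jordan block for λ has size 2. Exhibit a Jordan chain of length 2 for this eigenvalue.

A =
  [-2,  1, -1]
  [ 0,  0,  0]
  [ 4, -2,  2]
A Jordan chain for λ = 0 of length 2:
v_1 = (-2, 0, 4)ᵀ
v_2 = (1, 0, 0)ᵀ

Let N = A − (0)·I. We want v_2 with N^2 v_2 = 0 but N^1 v_2 ≠ 0; then v_{j-1} := N · v_j for j = 2, …, 2.

Pick v_2 = (1, 0, 0)ᵀ.
Then v_1 = N · v_2 = (-2, 0, 4)ᵀ.

Sanity check: (A − (0)·I) v_1 = (0, 0, 0)ᵀ = 0. ✓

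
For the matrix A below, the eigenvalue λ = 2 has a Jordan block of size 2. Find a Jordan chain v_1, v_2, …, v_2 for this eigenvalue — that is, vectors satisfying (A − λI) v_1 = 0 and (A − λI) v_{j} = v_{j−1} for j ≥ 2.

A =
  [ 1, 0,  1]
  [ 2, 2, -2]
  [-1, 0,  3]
A Jordan chain for λ = 2 of length 2:
v_1 = (-1, 2, -1)ᵀ
v_2 = (1, 0, 0)ᵀ

Let N = A − (2)·I. We want v_2 with N^2 v_2 = 0 but N^1 v_2 ≠ 0; then v_{j-1} := N · v_j for j = 2, …, 2.

Pick v_2 = (1, 0, 0)ᵀ.
Then v_1 = N · v_2 = (-1, 2, -1)ᵀ.

Sanity check: (A − (2)·I) v_1 = (0, 0, 0)ᵀ = 0. ✓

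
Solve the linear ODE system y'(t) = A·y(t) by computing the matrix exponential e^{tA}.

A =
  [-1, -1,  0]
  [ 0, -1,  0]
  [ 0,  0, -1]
e^{tA} =
  [exp(-t), -t*exp(-t), 0]
  [0, exp(-t), 0]
  [0, 0, exp(-t)]

Strategy: write A = P · J · P⁻¹ where J is a Jordan canonical form, so e^{tA} = P · e^{tJ} · P⁻¹, and e^{tJ} can be computed block-by-block.

A has Jordan form
J =
  [-1,  1,  0]
  [ 0, -1,  0]
  [ 0,  0, -1]
(up to reordering of blocks).

Per-block formulas:
  For a 1×1 block at λ = -1: exp(t · [-1]) = [e^(-1t)].
  For a 2×2 Jordan block J_2(-1): exp(t · J_2(-1)) = e^(-1t)·(I + t·N), where N is the 2×2 nilpotent shift.

After assembling e^{tJ} and conjugating by P, we get:

e^{tA} =
  [exp(-t), -t*exp(-t), 0]
  [0, exp(-t), 0]
  [0, 0, exp(-t)]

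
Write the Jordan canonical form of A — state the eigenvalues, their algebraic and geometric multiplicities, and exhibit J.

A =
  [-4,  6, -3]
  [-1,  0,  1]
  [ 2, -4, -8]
J_3(-4)

The characteristic polynomial is
  det(x·I − A) = x^3 + 12*x^2 + 48*x + 64 = (x + 4)^3

Eigenvalues and multiplicities (the geometric multiplicity of λ is n − rank(A − λI), which equals the number of Jordan blocks for λ):
  λ = -4: algebraic multiplicity = 3, geometric multiplicity = 1

Determining the block sizes for each eigenvalue:
  λ = -4: one block (gm = 1), so the single block has size am = 3 → block sizes [3]

Assembling the blocks gives a Jordan form
J =
  [-4,  1,  0]
  [ 0, -4,  1]
  [ 0,  0, -4]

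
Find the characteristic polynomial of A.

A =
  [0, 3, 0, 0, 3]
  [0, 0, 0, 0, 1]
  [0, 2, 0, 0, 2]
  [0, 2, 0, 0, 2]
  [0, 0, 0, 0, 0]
x^5

Expanding det(x·I − A) (e.g. by cofactor expansion or by noting that A is similar to its Jordan form J, which has the same characteristic polynomial as A) gives
  χ_A(x) = x^5
which factors as x^5. The eigenvalues (with algebraic multiplicities) are λ = 0 with multiplicity 5.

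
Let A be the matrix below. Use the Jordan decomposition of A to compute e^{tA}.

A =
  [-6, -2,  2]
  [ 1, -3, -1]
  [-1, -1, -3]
e^{tA} =
  [-2*t*exp(-4*t) + exp(-4*t), -2*t*exp(-4*t), 2*t*exp(-4*t)]
  [t*exp(-4*t), t*exp(-4*t) + exp(-4*t), -t*exp(-4*t)]
  [-t*exp(-4*t), -t*exp(-4*t), t*exp(-4*t) + exp(-4*t)]

Strategy: write A = P · J · P⁻¹ where J is a Jordan canonical form, so e^{tA} = P · e^{tJ} · P⁻¹, and e^{tJ} can be computed block-by-block.

A has Jordan form
J =
  [-4,  1,  0]
  [ 0, -4,  0]
  [ 0,  0, -4]
(up to reordering of blocks).

Per-block formulas:
  For a 1×1 block at λ = -4: exp(t · [-4]) = [e^(-4t)].
  For a 2×2 Jordan block J_2(-4): exp(t · J_2(-4)) = e^(-4t)·(I + t·N), where N is the 2×2 nilpotent shift.

After assembling e^{tJ} and conjugating by P, we get:

e^{tA} =
  [-2*t*exp(-4*t) + exp(-4*t), -2*t*exp(-4*t), 2*t*exp(-4*t)]
  [t*exp(-4*t), t*exp(-4*t) + exp(-4*t), -t*exp(-4*t)]
  [-t*exp(-4*t), -t*exp(-4*t), t*exp(-4*t) + exp(-4*t)]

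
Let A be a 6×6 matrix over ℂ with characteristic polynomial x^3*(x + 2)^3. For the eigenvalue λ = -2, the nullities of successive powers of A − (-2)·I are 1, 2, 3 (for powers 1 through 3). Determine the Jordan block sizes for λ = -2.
Block sizes for λ = -2: [3]

From the dimensions of kernels of powers, the number of Jordan blocks of size at least j is d_j − d_{j−1} where d_j = dim ker(N^j) (with d_0 = 0). Computing the differences gives [1, 1, 1].
The number of blocks of size exactly k is (#blocks of size ≥ k) − (#blocks of size ≥ k + 1), so the partition is: 1 block(s) of size 3.
In nonincreasing order the block sizes are [3].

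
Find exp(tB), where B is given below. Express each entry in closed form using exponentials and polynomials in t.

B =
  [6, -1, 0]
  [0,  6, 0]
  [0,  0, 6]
e^{tB} =
  [exp(6*t), -t*exp(6*t), 0]
  [0, exp(6*t), 0]
  [0, 0, exp(6*t)]

Strategy: write B = P · J · P⁻¹ where J is a Jordan canonical form, so e^{tB} = P · e^{tJ} · P⁻¹, and e^{tJ} can be computed block-by-block.

B has Jordan form
J =
  [6, 1, 0]
  [0, 6, 0]
  [0, 0, 6]
(up to reordering of blocks).

Per-block formulas:
  For a 2×2 Jordan block J_2(6): exp(t · J_2(6)) = e^(6t)·(I + t·N), where N is the 2×2 nilpotent shift.
  For a 1×1 block at λ = 6: exp(t · [6]) = [e^(6t)].

After assembling e^{tJ} and conjugating by P, we get:

e^{tB} =
  [exp(6*t), -t*exp(6*t), 0]
  [0, exp(6*t), 0]
  [0, 0, exp(6*t)]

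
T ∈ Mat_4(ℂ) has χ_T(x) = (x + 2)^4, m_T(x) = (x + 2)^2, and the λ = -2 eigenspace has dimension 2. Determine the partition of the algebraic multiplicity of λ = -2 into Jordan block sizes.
Block sizes for λ = -2: [2, 2]

Step 1 — from the characteristic polynomial, algebraic multiplicity of λ = -2 is 4. From dim ker(T − (-2)·I) = 2, there are exactly 2 Jordan blocks for λ = -2.
Step 2 — from the minimal polynomial, the factor (x + 2)^2 tells us the largest block for λ = -2 has size 2.
Step 3 — with total size 4, 2 blocks, and largest block 2, the block sizes (in nonincreasing order) are [2, 2].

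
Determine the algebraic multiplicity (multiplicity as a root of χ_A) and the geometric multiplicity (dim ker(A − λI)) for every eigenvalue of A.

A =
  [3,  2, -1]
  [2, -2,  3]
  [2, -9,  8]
λ = 3: alg = 3, geom = 1

Step 1 — factor the characteristic polynomial to read off the algebraic multiplicities:
  χ_A(x) = (x - 3)^3

Step 2 — compute geometric multiplicities via the rank-nullity identity g(λ) = n − rank(A − λI):
  rank(A − (3)·I) = 2, so dim ker(A − (3)·I) = n − 2 = 1

Summary:
  λ = 3: algebraic multiplicity = 3, geometric multiplicity = 1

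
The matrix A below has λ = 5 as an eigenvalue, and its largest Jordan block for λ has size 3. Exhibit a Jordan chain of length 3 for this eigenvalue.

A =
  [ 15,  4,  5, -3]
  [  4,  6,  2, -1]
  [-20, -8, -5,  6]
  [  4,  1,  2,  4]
A Jordan chain for λ = 5 of length 3:
v_1 = (4, 0, -8, 0)ᵀ
v_2 = (10, 4, -20, 4)ᵀ
v_3 = (1, 0, 0, 0)ᵀ

Let N = A − (5)·I. We want v_3 with N^3 v_3 = 0 but N^2 v_3 ≠ 0; then v_{j-1} := N · v_j for j = 3, …, 2.

Pick v_3 = (1, 0, 0, 0)ᵀ.
Then v_2 = N · v_3 = (10, 4, -20, 4)ᵀ.
Then v_1 = N · v_2 = (4, 0, -8, 0)ᵀ.

Sanity check: (A − (5)·I) v_1 = (0, 0, 0, 0)ᵀ = 0. ✓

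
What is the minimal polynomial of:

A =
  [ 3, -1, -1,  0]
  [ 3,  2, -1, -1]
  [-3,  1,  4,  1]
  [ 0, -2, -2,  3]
x^3 - 9*x^2 + 27*x - 27

The characteristic polynomial is χ_A(x) = (x - 3)^4, so the eigenvalues are known. The minimal polynomial is
  m_A(x) = Π_λ (x − λ)^{k_λ}
where k_λ is the size of the *largest* Jordan block for λ (equivalently, the smallest k with (A − λI)^k v = 0 for every generalised eigenvector v of λ).

  λ = 3: largest Jordan block has size 3, contributing (x − 3)^3

So m_A(x) = (x - 3)^3 = x^3 - 9*x^2 + 27*x - 27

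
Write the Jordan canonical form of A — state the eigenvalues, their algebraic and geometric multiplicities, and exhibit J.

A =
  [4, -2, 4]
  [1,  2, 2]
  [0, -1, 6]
J_3(4)

The characteristic polynomial is
  det(x·I − A) = x^3 - 12*x^2 + 48*x - 64 = (x - 4)^3

Eigenvalues and multiplicities (the geometric multiplicity of λ is n − rank(A − λI), which equals the number of Jordan blocks for λ):
  λ = 4: algebraic multiplicity = 3, geometric multiplicity = 1

Determining the block sizes for each eigenvalue:
  λ = 4: one block (gm = 1), so the single block has size am = 3 → block sizes [3]

Assembling the blocks gives a Jordan form
J =
  [4, 1, 0]
  [0, 4, 1]
  [0, 0, 4]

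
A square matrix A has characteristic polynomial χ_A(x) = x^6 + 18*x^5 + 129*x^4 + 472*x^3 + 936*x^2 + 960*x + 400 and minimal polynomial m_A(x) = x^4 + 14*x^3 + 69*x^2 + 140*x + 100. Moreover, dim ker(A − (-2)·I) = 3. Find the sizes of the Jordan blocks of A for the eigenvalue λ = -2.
Block sizes for λ = -2: [2, 1, 1]

Step 1 — from the characteristic polynomial, algebraic multiplicity of λ = -2 is 4. From dim ker(A − (-2)·I) = 3, there are exactly 3 Jordan blocks for λ = -2.
Step 2 — from the minimal polynomial, the factor (x + 2)^2 tells us the largest block for λ = -2 has size 2.
Step 3 — with total size 4, 3 blocks, and largest block 2, the block sizes (in nonincreasing order) are [2, 1, 1].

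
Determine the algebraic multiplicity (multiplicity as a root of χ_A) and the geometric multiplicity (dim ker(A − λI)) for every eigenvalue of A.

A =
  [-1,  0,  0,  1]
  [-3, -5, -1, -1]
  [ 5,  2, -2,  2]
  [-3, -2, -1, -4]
λ = -3: alg = 4, geom = 2

Step 1 — factor the characteristic polynomial to read off the algebraic multiplicities:
  χ_A(x) = (x + 3)^4

Step 2 — compute geometric multiplicities via the rank-nullity identity g(λ) = n − rank(A − λI):
  rank(A − (-3)·I) = 2, so dim ker(A − (-3)·I) = n − 2 = 2

Summary:
  λ = -3: algebraic multiplicity = 4, geometric multiplicity = 2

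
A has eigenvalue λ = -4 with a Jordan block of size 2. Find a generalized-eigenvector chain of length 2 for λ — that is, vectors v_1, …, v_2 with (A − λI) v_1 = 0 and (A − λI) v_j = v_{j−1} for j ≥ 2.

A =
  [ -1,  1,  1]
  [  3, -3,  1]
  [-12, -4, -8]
A Jordan chain for λ = -4 of length 2:
v_1 = (3, 3, -12)ᵀ
v_2 = (1, 0, 0)ᵀ

Let N = A − (-4)·I. We want v_2 with N^2 v_2 = 0 but N^1 v_2 ≠ 0; then v_{j-1} := N · v_j for j = 2, …, 2.

Pick v_2 = (1, 0, 0)ᵀ.
Then v_1 = N · v_2 = (3, 3, -12)ᵀ.

Sanity check: (A − (-4)·I) v_1 = (0, 0, 0)ᵀ = 0. ✓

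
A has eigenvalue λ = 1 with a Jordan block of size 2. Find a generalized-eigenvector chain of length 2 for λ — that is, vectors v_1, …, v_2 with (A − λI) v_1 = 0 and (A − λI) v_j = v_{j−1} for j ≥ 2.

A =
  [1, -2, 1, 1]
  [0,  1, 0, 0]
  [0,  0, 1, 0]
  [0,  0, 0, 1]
A Jordan chain for λ = 1 of length 2:
v_1 = (-2, 0, 0, 0)ᵀ
v_2 = (0, 1, 0, 0)ᵀ

Let N = A − (1)·I. We want v_2 with N^2 v_2 = 0 but N^1 v_2 ≠ 0; then v_{j-1} := N · v_j for j = 2, …, 2.

Pick v_2 = (0, 1, 0, 0)ᵀ.
Then v_1 = N · v_2 = (-2, 0, 0, 0)ᵀ.

Sanity check: (A − (1)·I) v_1 = (0, 0, 0, 0)ᵀ = 0. ✓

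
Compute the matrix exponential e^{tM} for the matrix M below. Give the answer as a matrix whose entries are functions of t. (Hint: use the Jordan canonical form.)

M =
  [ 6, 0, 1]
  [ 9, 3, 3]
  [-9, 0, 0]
e^{tM} =
  [3*t*exp(3*t) + exp(3*t), 0, t*exp(3*t)]
  [9*t*exp(3*t), exp(3*t), 3*t*exp(3*t)]
  [-9*t*exp(3*t), 0, -3*t*exp(3*t) + exp(3*t)]

Strategy: write M = P · J · P⁻¹ where J is a Jordan canonical form, so e^{tM} = P · e^{tJ} · P⁻¹, and e^{tJ} can be computed block-by-block.

M has Jordan form
J =
  [3, 1, 0]
  [0, 3, 0]
  [0, 0, 3]
(up to reordering of blocks).

Per-block formulas:
  For a 2×2 Jordan block J_2(3): exp(t · J_2(3)) = e^(3t)·(I + t·N), where N is the 2×2 nilpotent shift.
  For a 1×1 block at λ = 3: exp(t · [3]) = [e^(3t)].

After assembling e^{tJ} and conjugating by P, we get:

e^{tM} =
  [3*t*exp(3*t) + exp(3*t), 0, t*exp(3*t)]
  [9*t*exp(3*t), exp(3*t), 3*t*exp(3*t)]
  [-9*t*exp(3*t), 0, -3*t*exp(3*t) + exp(3*t)]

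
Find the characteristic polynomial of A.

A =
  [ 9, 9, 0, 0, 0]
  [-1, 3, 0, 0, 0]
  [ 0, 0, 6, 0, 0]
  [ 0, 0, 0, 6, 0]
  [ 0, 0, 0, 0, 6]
x^5 - 30*x^4 + 360*x^3 - 2160*x^2 + 6480*x - 7776

Expanding det(x·I − A) (e.g. by cofactor expansion or by noting that A is similar to its Jordan form J, which has the same characteristic polynomial as A) gives
  χ_A(x) = x^5 - 30*x^4 + 360*x^3 - 2160*x^2 + 6480*x - 7776
which factors as (x - 6)^5. The eigenvalues (with algebraic multiplicities) are λ = 6 with multiplicity 5.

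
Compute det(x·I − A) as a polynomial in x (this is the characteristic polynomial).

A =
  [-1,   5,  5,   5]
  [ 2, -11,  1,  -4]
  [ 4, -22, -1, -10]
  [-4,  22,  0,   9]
x^4 + 4*x^3 + 6*x^2 + 4*x + 1

Expanding det(x·I − A) (e.g. by cofactor expansion or by noting that A is similar to its Jordan form J, which has the same characteristic polynomial as A) gives
  χ_A(x) = x^4 + 4*x^3 + 6*x^2 + 4*x + 1
which factors as (x + 1)^4. The eigenvalues (with algebraic multiplicities) are λ = -1 with multiplicity 4.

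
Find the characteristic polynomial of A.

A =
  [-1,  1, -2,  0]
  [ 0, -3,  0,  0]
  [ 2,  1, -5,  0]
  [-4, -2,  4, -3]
x^4 + 12*x^3 + 54*x^2 + 108*x + 81

Expanding det(x·I − A) (e.g. by cofactor expansion or by noting that A is similar to its Jordan form J, which has the same characteristic polynomial as A) gives
  χ_A(x) = x^4 + 12*x^3 + 54*x^2 + 108*x + 81
which factors as (x + 3)^4. The eigenvalues (with algebraic multiplicities) are λ = -3 with multiplicity 4.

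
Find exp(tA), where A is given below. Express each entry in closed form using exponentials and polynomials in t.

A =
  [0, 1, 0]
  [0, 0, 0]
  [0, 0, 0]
e^{tA} =
  [1, t, 0]
  [0, 1, 0]
  [0, 0, 1]

Strategy: write A = P · J · P⁻¹ where J is a Jordan canonical form, so e^{tA} = P · e^{tJ} · P⁻¹, and e^{tJ} can be computed block-by-block.

A has Jordan form
J =
  [0, 1, 0]
  [0, 0, 0]
  [0, 0, 0]
(up to reordering of blocks).

Per-block formulas:
  For a 1×1 block at λ = 0: exp(t · [0]) = [e^(0t)].
  For a 2×2 Jordan block J_2(0): exp(t · J_2(0)) = e^(0t)·(I + t·N), where N is the 2×2 nilpotent shift.

After assembling e^{tJ} and conjugating by P, we get:

e^{tA} =
  [1, t, 0]
  [0, 1, 0]
  [0, 0, 1]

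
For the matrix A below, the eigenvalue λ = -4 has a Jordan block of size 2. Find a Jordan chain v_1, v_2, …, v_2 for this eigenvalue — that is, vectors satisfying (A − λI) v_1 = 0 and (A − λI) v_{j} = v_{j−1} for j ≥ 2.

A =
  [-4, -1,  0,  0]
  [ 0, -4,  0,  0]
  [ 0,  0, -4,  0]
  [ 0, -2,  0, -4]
A Jordan chain for λ = -4 of length 2:
v_1 = (-1, 0, 0, -2)ᵀ
v_2 = (0, 1, 0, 0)ᵀ

Let N = A − (-4)·I. We want v_2 with N^2 v_2 = 0 but N^1 v_2 ≠ 0; then v_{j-1} := N · v_j for j = 2, …, 2.

Pick v_2 = (0, 1, 0, 0)ᵀ.
Then v_1 = N · v_2 = (-1, 0, 0, -2)ᵀ.

Sanity check: (A − (-4)·I) v_1 = (0, 0, 0, 0)ᵀ = 0. ✓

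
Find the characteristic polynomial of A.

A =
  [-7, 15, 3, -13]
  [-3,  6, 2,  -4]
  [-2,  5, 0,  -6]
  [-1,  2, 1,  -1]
x^4 + 2*x^3 + x^2

Expanding det(x·I − A) (e.g. by cofactor expansion or by noting that A is similar to its Jordan form J, which has the same characteristic polynomial as A) gives
  χ_A(x) = x^4 + 2*x^3 + x^2
which factors as x^2*(x + 1)^2. The eigenvalues (with algebraic multiplicities) are λ = -1 with multiplicity 2, λ = 0 with multiplicity 2.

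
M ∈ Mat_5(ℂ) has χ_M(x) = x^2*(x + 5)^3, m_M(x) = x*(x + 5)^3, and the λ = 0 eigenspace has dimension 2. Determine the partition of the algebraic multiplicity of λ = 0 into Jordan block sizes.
Block sizes for λ = 0: [1, 1]

Step 1 — from the characteristic polynomial, algebraic multiplicity of λ = 0 is 2. From dim ker(M − (0)·I) = 2, there are exactly 2 Jordan blocks for λ = 0.
Step 2 — from the minimal polynomial, the factor (x − 0) tells us the largest block for λ = 0 has size 1.
Step 3 — with total size 2, 2 blocks, and largest block 1, the block sizes (in nonincreasing order) are [1, 1].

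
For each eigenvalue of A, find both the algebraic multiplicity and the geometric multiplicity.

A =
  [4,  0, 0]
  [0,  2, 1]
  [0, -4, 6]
λ = 4: alg = 3, geom = 2

Step 1 — factor the characteristic polynomial to read off the algebraic multiplicities:
  χ_A(x) = (x - 4)^3

Step 2 — compute geometric multiplicities via the rank-nullity identity g(λ) = n − rank(A − λI):
  rank(A − (4)·I) = 1, so dim ker(A − (4)·I) = n − 1 = 2

Summary:
  λ = 4: algebraic multiplicity = 3, geometric multiplicity = 2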